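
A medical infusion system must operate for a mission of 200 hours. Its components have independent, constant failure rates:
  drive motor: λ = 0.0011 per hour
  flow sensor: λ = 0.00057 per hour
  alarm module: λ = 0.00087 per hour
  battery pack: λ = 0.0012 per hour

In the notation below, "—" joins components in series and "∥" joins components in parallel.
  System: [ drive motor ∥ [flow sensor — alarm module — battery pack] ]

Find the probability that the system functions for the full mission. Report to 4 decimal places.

0.9190

R(drive motor) = exp(−0.0011 × 200) = 0.802519
R(flow sensor) = exp(−0.00057 × 200) = 0.892258
R(alarm module) = exp(−0.00087 × 200) = 0.840297
R(battery pack) = exp(−0.0012 × 200) = 0.786628
Series (flow sensor, alarm module, and battery pack): 0.892258 × 0.840297 × 0.786628 = 0.589784
Parallel (drive motor and [0.589784]): 1 − (1 − 0.802519)(1 − 0.589784) = 0.9190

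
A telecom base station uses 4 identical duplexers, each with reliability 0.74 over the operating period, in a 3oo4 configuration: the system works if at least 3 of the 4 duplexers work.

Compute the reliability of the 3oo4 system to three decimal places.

0.721

R = Σ_{i=3}^{4} C(4,i) p^i (1−p)^{4−i} with p = 0.74
C(4,3)·0.74^3·0.26^1 = 0.42143
C(4,4)·0.74^4·0.26^0 = 0.29987
Sum = 0.721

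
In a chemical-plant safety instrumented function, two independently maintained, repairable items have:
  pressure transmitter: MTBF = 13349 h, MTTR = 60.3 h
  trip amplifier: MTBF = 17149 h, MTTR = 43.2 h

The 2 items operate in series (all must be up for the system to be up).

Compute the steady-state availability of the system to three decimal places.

A(pressure transmitter) = MTBF/(MTBF+MTTR) = 13349/(13349+60.3) = 0.995503
A(trip amplifier) = MTBF/(MTBF+MTTR) = 17149/(17149+43.2) = 0.997487
Series availability: 0.995503 × 0.997487 = 0.993

0.993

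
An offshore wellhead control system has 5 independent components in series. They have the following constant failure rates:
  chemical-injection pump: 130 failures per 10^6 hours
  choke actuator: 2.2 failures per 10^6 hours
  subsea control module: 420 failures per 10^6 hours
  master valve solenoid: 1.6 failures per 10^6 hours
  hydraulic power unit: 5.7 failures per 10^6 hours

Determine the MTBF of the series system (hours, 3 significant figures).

1790

Series of exponential components: λ_sys = Σ λ_i
λ_sys = 0.00013 + 0.0000022 + 0.00042 + 0.0000016 + 0.0000057 = 5.5950e-04 /h
MTBF = 1 / λ_sys = 1790 h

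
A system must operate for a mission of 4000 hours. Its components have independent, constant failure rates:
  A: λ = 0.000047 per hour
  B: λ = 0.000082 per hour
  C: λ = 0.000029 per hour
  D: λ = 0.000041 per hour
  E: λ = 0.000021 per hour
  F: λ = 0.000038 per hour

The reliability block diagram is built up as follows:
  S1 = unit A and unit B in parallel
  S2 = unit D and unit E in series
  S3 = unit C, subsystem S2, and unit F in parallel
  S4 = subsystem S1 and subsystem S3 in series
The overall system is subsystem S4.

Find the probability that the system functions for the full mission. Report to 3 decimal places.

0.949

R(A) = exp(−0.000047 × 4000) = 0.82861
R(B) = exp(−0.000082 × 4000) = 0.72036
R(C) = exp(−0.000029 × 4000) = 0.89048
R(D) = exp(−0.000041 × 4000) = 0.84874
R(E) = exp(−0.000021 × 4000) = 0.91943
R(F) = exp(−0.000038 × 4000) = 0.85899
Parallel (A and B): 1 − (1 − 0.82861)(1 − 0.72036) = 0.95207
Series (D and E): 0.84874 × 0.91943 = 0.78036
Parallel (C, [0.78036], and F): 1 − (1 − 0.89048)(1 − 0.78036)(1 − 0.85899) = 0.99661
Series ([0.95207] and [0.99661]): 0.95207 × 0.99661 = 0.949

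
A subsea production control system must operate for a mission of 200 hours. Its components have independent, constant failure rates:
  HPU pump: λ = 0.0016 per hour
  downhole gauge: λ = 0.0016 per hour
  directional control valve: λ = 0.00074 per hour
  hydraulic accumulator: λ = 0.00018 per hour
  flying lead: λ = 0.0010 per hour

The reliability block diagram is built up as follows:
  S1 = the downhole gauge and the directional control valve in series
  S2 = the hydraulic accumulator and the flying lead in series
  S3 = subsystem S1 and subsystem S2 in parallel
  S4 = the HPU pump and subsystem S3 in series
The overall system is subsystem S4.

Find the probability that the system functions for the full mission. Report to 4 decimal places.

0.6691

R(HPU pump) = exp(−0.0016 × 200) = 0.726149
R(downhole gauge) = exp(−0.0016 × 200) = 0.726149
R(directional control valve) = exp(−0.00074 × 200) = 0.862431
R(hydraulic accumulator) = exp(−0.00018 × 200) = 0.964640
R(flying lead) = exp(−0.0010 × 200) = 0.818731
Series (downhole gauge and directional control valve): 0.726149 × 0.862431 = 0.626253
Series (hydraulic accumulator and flying lead): 0.964640 × 0.818731 = 0.789781
Parallel ([0.626253] and [0.789781]): 1 − (1 − 0.626253)(1 − 0.789781) = 0.921431
Series (HPU pump and [0.921431]): 0.726149 × 0.921431 = 0.6691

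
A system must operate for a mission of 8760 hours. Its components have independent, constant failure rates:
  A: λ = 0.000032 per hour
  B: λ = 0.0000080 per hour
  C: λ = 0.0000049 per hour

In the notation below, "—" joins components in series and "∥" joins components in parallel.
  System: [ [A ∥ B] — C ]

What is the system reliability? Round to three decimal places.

0.942

R(A) = exp(−0.000032 × 8760) = 0.75554
R(B) = exp(−0.0000080 × 8760) = 0.93232
R(C) = exp(−0.0000049 × 8760) = 0.95798
Parallel (A and B): 1 − (1 − 0.75554)(1 − 0.93232) = 0.98345
Series ([0.98345] and C): 0.98345 × 0.95798 = 0.942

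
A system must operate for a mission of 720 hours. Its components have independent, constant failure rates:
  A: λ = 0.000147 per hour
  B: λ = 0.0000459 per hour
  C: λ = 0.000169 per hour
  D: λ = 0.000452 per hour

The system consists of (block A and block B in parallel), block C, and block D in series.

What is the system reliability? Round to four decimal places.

0.6374

R(A) = exp(−0.000147 × 720) = 0.899569
R(B) = exp(−0.0000459 × 720) = 0.967492
R(C) = exp(−0.000169 × 720) = 0.885432
R(D) = exp(−0.000452 × 720) = 0.722210
Parallel (A and B): 1 − (1 − 0.899569)(1 − 0.967492) = 0.996735
Series ([0.996735], C, and D): 0.996735 × 0.885432 × 0.722210 = 0.6374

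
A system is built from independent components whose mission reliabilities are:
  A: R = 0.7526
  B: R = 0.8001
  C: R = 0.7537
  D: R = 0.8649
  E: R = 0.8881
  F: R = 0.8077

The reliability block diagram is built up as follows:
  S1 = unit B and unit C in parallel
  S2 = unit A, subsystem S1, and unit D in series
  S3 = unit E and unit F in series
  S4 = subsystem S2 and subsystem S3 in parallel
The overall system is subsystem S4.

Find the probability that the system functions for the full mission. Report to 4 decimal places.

0.8923

Parallel (B and C): 1 − (1 − 0.800100)(1 − 0.753700) = 0.950765
Series (A, [0.950765], and D): 0.752600 × 0.950765 × 0.864900 = 0.618876
Series (E and F): 0.888100 × 0.807700 = 0.717318
Parallel ([0.618876] and [0.717318]): 1 − (1 − 0.618876)(1 − 0.717318) = 0.8923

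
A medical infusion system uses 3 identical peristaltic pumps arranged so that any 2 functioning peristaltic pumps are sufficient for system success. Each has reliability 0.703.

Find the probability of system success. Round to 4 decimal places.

0.7878

R = Σ_{i=2}^{3} C(3,i) p^i (1−p)^{3−i} with p = 0.703
C(3,2)·0.703^2·0.297^1 = 0.440340
C(3,3)·0.703^3·0.297^0 = 0.347429
Sum = 0.7878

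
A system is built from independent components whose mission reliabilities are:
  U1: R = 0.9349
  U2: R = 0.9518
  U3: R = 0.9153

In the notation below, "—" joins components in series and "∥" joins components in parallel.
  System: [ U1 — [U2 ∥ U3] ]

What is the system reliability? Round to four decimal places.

Parallel (U2 and U3): 1 − (1 − 0.951800)(1 − 0.915300) = 0.995917
Series (U1 and [0.995917]): 0.934900 × 0.995917 = 0.9311

0.9311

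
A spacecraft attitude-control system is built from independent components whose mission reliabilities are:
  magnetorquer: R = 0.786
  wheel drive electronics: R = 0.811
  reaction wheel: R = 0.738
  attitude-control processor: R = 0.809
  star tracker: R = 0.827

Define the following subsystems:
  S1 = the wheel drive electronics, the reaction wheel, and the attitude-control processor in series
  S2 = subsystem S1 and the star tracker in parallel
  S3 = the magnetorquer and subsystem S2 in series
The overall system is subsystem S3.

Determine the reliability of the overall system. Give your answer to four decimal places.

Series (wheel drive electronics, reaction wheel, and attitude-control processor): 0.811000 × 0.738000 × 0.809000 = 0.484201
Parallel ([0.484201] and star tracker): 1 − (1 − 0.484201)(1 − 0.827000) = 0.910767
Series (magnetorquer and [0.910767]): 0.786000 × 0.910767 = 0.7159

0.7159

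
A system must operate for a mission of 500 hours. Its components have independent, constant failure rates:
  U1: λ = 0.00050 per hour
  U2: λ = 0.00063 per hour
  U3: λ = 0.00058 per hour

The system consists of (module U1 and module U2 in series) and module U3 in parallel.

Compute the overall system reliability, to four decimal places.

R(U1) = exp(−0.00050 × 500) = 0.778801
R(U2) = exp(−0.00063 × 500) = 0.729789
R(U3) = exp(−0.00058 × 500) = 0.748264
Series (U1 and U2): 0.778801 × 0.729789 = 0.568360
Parallel ([0.568360] and U3): 1 − (1 − 0.568360)(1 − 0.748264) = 0.8913

0.8913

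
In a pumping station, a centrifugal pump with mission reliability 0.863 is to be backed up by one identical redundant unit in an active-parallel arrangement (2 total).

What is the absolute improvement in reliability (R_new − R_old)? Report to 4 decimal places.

R_before = 0.863
R_after = 1 − (1 − 0.863)^2 = 0.9812
ΔR = 0.9812 − 0.863 = 0.1182

0.1182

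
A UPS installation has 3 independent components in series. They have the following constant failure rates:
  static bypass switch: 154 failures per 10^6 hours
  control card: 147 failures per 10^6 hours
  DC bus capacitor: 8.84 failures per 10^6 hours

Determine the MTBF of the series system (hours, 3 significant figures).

Series of exponential components: λ_sys = Σ λ_i
λ_sys = 0.000154 + 0.000147 + 0.00000884 = 3.0984e-04 /h
MTBF = 1 / λ_sys = 3230 h

3230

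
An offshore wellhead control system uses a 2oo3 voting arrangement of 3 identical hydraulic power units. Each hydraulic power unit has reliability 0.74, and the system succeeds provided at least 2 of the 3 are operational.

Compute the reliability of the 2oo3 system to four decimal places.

R = Σ_{i=2}^{3} C(3,i) p^i (1−p)^{3−i} with p = 0.74
C(3,2)·0.74^2·0.26^1 = 0.427128
C(3,3)·0.74^3·0.26^0 = 0.405224
Sum = 0.8324

0.8324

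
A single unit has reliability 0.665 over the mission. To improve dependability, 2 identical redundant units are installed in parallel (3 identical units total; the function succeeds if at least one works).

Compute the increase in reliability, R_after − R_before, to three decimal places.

R_before = 0.665
R_after = 1 − (1 − 0.665)^3 = 0.962
ΔR = 0.962 − 0.665 = 0.297

0.297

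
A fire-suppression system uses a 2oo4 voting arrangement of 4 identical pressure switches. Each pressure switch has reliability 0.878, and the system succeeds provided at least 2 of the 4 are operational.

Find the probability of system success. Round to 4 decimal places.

R = Σ_{i=2}^{4} C(4,i) p^i (1−p)^{4−i} with p = 0.878
C(4,2)·0.878^2·0.122^2 = 0.068843
C(4,3)·0.878^3·0.122^1 = 0.330296
C(4,4)·0.878^4·0.122^0 = 0.594262
Sum = 0.9934

0.9934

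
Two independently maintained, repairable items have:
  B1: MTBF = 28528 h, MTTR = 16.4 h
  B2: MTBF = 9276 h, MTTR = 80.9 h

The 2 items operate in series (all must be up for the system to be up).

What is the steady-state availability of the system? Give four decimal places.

A(B1) = MTBF/(MTBF+MTTR) = 28528/(28528+16.4) = 0.999425
A(B2) = MTBF/(MTBF+MTTR) = 9276/(9276+80.9) = 0.991354
Series availability: 0.999425 × 0.991354 = 0.9908

0.9908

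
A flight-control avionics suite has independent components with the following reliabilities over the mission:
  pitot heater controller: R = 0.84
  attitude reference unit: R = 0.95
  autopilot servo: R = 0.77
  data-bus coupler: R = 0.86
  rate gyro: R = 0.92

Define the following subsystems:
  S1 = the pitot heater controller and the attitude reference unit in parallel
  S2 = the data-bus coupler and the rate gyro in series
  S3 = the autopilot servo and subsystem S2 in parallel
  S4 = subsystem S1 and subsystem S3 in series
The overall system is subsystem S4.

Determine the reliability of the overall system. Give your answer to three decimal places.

0.944

Parallel (pitot heater controller and attitude reference unit): 1 − (1 − 0.84000)(1 − 0.95000) = 0.99200
Series (data-bus coupler and rate gyro): 0.86000 × 0.92000 = 0.79120
Parallel (autopilot servo and [0.79120]): 1 − (1 − 0.77000)(1 − 0.79120) = 0.95198
Series ([0.99200] and [0.95198]): 0.99200 × 0.95198 = 0.944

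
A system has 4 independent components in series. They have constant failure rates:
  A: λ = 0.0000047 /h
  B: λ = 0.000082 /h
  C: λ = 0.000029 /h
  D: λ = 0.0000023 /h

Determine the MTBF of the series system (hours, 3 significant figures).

Series of exponential components: λ_sys = Σ λ_i
λ_sys = 0.0000047 + 0.000082 + 0.000029 + 0.0000023 = 1.1800e-04 /h
MTBF = 1 / λ_sys = 8470 h

8470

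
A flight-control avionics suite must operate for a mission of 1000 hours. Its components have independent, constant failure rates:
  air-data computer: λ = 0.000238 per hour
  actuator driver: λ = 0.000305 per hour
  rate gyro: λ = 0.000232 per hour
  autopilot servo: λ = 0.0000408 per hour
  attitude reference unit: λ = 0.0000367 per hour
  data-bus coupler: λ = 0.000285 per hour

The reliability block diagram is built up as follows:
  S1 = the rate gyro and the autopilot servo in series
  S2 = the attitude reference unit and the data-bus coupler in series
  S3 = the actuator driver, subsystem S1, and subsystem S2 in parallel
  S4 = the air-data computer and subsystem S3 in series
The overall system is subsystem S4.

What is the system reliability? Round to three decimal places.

0.775

R(air-data computer) = exp(−0.000238 × 1000) = 0.78820
R(actuator driver) = exp(−0.000305 × 1000) = 0.73712
R(rate gyro) = exp(−0.000232 × 1000) = 0.79295
R(autopilot servo) = exp(−0.0000408 × 1000) = 0.96002
R(attitude reference unit) = exp(−0.0000367 × 1000) = 0.96397
R(data-bus coupler) = exp(−0.000285 × 1000) = 0.75201
Series (rate gyro and autopilot servo): 0.79295 × 0.96002 = 0.76125
Series (attitude reference unit and data-bus coupler): 0.96397 × 0.75201 = 0.72492
Parallel (actuator driver, [0.76125], and [0.72492]): 1 − (1 − 0.73712)(1 − 0.76125)(1 − 0.72492) = 0.98274
Series (air-data computer and [0.98274]): 0.78820 × 0.98274 = 0.775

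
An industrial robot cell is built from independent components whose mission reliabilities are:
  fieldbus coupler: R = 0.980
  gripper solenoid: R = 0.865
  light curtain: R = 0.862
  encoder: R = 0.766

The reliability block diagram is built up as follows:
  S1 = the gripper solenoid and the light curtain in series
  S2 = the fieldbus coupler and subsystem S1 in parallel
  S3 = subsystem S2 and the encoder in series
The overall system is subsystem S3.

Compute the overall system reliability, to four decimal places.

0.7621

Series (gripper solenoid and light curtain): 0.865000 × 0.862000 = 0.745630
Parallel (fieldbus coupler and [0.745630]): 1 − (1 − 0.980000)(1 − 0.745630) = 0.994913
Series ([0.994913] and encoder): 0.994913 × 0.766000 = 0.7621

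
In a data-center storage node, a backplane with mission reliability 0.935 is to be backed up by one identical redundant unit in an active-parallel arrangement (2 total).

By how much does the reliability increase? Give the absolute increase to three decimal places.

0.061

R_before = 0.935
R_after = 1 − (1 − 0.935)^2 = 0.996
ΔR = 0.996 − 0.935 = 0.061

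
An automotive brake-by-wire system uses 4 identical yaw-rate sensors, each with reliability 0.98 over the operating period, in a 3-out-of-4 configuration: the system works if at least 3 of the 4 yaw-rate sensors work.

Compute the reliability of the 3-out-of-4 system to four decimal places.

R = Σ_{i=3}^{4} C(4,i) p^i (1−p)^{4−i} with p = 0.98
C(4,3)·0.98^3·0.02^1 = 0.075295
C(4,4)·0.98^4·0.02^0 = 0.922368
Sum = 0.9977

0.9977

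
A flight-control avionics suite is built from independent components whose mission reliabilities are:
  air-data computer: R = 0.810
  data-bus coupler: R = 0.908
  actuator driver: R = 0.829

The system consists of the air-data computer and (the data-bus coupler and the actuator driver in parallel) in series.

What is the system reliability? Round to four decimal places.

Parallel (data-bus coupler and actuator driver): 1 − (1 − 0.908000)(1 − 0.829000) = 0.984268
Series (air-data computer and [0.984268]): 0.810000 × 0.984268 = 0.7973

0.7973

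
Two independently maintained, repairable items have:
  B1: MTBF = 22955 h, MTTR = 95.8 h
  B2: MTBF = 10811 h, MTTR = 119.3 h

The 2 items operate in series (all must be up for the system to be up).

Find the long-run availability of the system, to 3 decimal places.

A(B1) = MTBF/(MTBF+MTTR) = 22955/(22955+95.8) = 0.995844
A(B2) = MTBF/(MTBF+MTTR) = 10811/(10811+119.3) = 0.989085
Series availability: 0.995844 × 0.989085 = 0.985

0.985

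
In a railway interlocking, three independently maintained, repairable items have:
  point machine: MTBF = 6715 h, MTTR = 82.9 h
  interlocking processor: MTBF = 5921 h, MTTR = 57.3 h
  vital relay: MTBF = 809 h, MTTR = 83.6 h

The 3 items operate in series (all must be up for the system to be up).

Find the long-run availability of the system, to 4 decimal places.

0.8867

A(point machine) = MTBF/(MTBF+MTTR) = 6715/(6715+82.9) = 0.987805
A(interlocking processor) = MTBF/(MTBF+MTTR) = 5921/(5921+57.3) = 0.990415
A(vital relay) = MTBF/(MTBF+MTTR) = 809/(809+83.6) = 0.906341
Series availability: 0.987805 × 0.990415 × 0.906341 = 0.8867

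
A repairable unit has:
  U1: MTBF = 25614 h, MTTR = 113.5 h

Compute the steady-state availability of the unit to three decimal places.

A(U1) = MTBF/(MTBF+MTTR) = 25614/(25614+113.5) = 0.996

0.996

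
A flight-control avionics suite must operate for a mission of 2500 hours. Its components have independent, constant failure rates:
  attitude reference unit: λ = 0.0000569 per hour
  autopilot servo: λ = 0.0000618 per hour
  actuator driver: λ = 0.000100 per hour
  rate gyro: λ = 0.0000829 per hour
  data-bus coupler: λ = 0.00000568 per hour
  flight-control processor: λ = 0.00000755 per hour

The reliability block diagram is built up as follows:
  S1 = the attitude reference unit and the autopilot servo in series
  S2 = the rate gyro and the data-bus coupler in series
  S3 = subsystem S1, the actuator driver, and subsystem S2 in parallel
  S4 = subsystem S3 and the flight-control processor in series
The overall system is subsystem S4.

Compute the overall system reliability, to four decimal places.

0.9702

R(attitude reference unit) = exp(−0.0000569 × 2500) = 0.867404
R(autopilot servo) = exp(−0.0000618 × 2500) = 0.856843
R(actuator driver) = exp(−0.000100 × 2500) = 0.778801
R(rate gyro) = exp(−0.0000829 × 2500) = 0.812816
R(data-bus coupler) = exp(−0.00000568 × 2500) = 0.985900
R(flight-control processor) = exp(−0.00000755 × 2500) = 0.981302
Series (attitude reference unit and autopilot servo): 0.867404 × 0.856843 = 0.743229
Series (rate gyro and data-bus coupler): 0.812816 × 0.985900 = 0.801355
Parallel ([0.743229], actuator driver, and [0.801355]): 1 − (1 − 0.743229)(1 − 0.778801)(1 − 0.801355) = 0.988717
Series ([0.988717] and flight-control processor): 0.988717 × 0.981302 = 0.9702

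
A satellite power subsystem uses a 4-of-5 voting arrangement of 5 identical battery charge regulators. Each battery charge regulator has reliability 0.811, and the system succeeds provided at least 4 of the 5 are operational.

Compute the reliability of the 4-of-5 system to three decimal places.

0.760

R = Σ_{i=4}^{5} C(5,i) p^i (1−p)^{5−i} with p = 0.811
C(5,4)·0.811^4·0.189^1 = 0.40880
C(5,5)·0.811^5·0.189^0 = 0.35084
Sum = 0.760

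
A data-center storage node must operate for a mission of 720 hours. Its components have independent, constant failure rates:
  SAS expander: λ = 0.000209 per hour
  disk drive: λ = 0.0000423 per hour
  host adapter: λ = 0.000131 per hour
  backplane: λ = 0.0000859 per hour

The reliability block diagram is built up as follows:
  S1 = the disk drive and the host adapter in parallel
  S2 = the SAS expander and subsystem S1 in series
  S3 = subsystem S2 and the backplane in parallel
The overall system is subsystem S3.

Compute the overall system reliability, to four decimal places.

R(SAS expander) = exp(−0.000209 × 720) = 0.860295
R(disk drive) = exp(−0.0000423 × 720) = 0.970003
R(host adapter) = exp(−0.000131 × 720) = 0.909992
R(backplane) = exp(−0.0000859 × 720) = 0.940026
Parallel (disk drive and host adapter): 1 − (1 − 0.970003)(1 − 0.909992) = 0.997300
Series (SAS expander and [0.997300]): 0.860295 × 0.997300 = 0.857972
Parallel ([0.857972] and backplane): 1 − (1 − 0.857972)(1 − 0.940026) = 0.9915

0.9915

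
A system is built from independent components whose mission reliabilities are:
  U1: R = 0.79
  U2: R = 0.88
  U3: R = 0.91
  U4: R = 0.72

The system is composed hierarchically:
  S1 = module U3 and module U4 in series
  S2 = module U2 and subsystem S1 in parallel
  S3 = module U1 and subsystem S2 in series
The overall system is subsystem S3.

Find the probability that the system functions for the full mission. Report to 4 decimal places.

Series (U3 and U4): 0.910000 × 0.720000 = 0.655200
Parallel (U2 and [0.655200]): 1 − (1 − 0.880000)(1 − 0.655200) = 0.958624
Series (U1 and [0.958624]): 0.790000 × 0.958624 = 0.7573

0.7573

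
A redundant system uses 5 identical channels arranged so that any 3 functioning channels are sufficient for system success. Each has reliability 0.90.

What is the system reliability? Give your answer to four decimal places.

0.9914

R = Σ_{i=3}^{5} C(5,i) p^i (1−p)^{5−i} with p = 0.90
C(5,3)·0.90^3·0.10^2 = 0.072900
C(5,4)·0.90^4·0.10^1 = 0.328050
C(5,5)·0.90^5·0.10^0 = 0.590490
Sum = 0.9914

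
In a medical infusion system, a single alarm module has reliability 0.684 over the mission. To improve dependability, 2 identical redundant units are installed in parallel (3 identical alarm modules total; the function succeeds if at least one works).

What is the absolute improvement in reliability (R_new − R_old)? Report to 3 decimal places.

R_before = 0.684
R_after = 1 − (1 − 0.684)^3 = 0.968
ΔR = 0.968 − 0.684 = 0.284

0.284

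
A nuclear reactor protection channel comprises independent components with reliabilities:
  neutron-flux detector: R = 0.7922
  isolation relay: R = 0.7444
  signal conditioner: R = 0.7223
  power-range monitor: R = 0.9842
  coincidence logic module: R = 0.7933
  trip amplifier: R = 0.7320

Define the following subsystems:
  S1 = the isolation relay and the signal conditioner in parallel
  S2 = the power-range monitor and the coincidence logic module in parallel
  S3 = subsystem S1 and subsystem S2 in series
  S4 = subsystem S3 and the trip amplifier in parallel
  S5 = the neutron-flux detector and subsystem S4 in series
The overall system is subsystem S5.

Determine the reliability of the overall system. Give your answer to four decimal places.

Parallel (isolation relay and signal conditioner): 1 − (1 − 0.744400)(1 − 0.722300) = 0.929020
Parallel (power-range monitor and coincidence logic module): 1 − (1 − 0.984200)(1 − 0.793300) = 0.996734
Series ([0.929020] and [0.996734]): 0.929020 × 0.996734 = 0.925986
Parallel ([0.925986] and trip amplifier): 1 − (1 − 0.925986)(1 − 0.732000) = 0.980164
Series (neutron-flux detector and [0.980164]): 0.792200 × 0.980164 = 0.7765

0.7765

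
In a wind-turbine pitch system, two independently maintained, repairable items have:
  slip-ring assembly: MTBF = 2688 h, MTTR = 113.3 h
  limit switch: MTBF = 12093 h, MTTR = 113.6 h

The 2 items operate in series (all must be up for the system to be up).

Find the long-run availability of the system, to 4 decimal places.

0.9506

A(slip-ring assembly) = MTBF/(MTBF+MTTR) = 2688/(2688+113.3) = 0.959554
A(limit switch) = MTBF/(MTBF+MTTR) = 12093/(12093+113.6) = 0.990694
Series availability: 0.959554 × 0.990694 = 0.9506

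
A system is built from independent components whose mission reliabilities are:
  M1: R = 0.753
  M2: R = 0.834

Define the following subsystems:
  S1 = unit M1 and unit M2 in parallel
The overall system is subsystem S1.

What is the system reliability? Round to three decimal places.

Parallel (M1 and M2): 1 − (1 − 0.75300)(1 − 0.83400) = 0.959

0.959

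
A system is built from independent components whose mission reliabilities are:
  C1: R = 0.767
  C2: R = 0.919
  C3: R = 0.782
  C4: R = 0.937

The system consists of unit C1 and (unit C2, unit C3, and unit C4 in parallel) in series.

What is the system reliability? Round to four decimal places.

0.7661

Parallel (C2, C3, and C4): 1 − (1 − 0.919000)(1 − 0.782000)(1 − 0.937000) = 0.998888
Series (C1 and [0.998888]): 0.767000 × 0.998888 = 0.7661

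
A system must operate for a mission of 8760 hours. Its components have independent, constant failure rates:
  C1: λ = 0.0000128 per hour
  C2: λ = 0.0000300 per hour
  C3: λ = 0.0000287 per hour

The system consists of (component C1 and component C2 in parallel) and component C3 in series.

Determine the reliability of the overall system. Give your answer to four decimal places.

R(C1) = exp(−0.0000128 × 8760) = 0.893930
R(C2) = exp(−0.0000300 × 8760) = 0.768896
R(C3) = exp(−0.0000287 × 8760) = 0.777702
Parallel (C1 and C2): 1 − (1 − 0.893930)(1 − 0.768896) = 0.975487
Series ([0.975487] and C3): 0.975487 × 0.777702 = 0.7586

0.7586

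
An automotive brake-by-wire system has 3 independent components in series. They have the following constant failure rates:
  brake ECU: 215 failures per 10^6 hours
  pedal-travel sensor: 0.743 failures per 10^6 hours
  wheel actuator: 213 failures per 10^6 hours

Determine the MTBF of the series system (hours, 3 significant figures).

Series of exponential components: λ_sys = Σ λ_i
λ_sys = 0.000215 + 0.000000743 + 0.000213 = 4.2874e-04 /h
MTBF = 1 / λ_sys = 2330 h

2330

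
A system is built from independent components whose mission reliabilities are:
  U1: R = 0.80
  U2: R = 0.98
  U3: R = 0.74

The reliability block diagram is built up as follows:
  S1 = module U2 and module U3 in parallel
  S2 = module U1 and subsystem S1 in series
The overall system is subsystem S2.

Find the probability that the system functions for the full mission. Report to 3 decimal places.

0.796

Parallel (U2 and U3): 1 − (1 − 0.98000)(1 − 0.74000) = 0.99480
Series (U1 and [0.99480]): 0.80000 × 0.99480 = 0.796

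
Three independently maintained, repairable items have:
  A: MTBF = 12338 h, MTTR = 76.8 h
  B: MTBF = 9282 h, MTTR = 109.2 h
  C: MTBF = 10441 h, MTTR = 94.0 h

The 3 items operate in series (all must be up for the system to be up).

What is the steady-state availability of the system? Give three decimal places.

A(A) = MTBF/(MTBF+MTTR) = 12338/(12338+76.8) = 0.993814
A(B) = MTBF/(MTBF+MTTR) = 9282/(9282+109.2) = 0.988372
A(C) = MTBF/(MTBF+MTTR) = 10441/(10441+94.0) = 0.991077
Series availability: 0.993814 × 0.988372 × 0.991077 = 0.973

0.973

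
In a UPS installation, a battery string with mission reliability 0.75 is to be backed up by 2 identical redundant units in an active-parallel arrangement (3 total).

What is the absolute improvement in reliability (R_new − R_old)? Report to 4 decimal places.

0.2344

R_before = 0.75
R_after = 1 − (1 − 0.75)^3 = 0.9844
ΔR = 0.9844 − 0.75 = 0.2344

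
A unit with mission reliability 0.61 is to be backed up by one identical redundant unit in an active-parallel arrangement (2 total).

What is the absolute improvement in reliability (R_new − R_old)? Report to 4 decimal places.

R_before = 0.61
R_after = 1 − (1 − 0.61)^2 = 0.8479
ΔR = 0.8479 − 0.61 = 0.2379

0.2379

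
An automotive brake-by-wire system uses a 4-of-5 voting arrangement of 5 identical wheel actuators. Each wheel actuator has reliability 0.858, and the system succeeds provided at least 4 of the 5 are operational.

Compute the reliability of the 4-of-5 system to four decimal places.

R = Σ_{i=4}^{5} C(5,i) p^i (1−p)^{5−i} with p = 0.858
C(5,4)·0.858^4·0.142^1 = 0.384776
C(5,5)·0.858^5·0.142^0 = 0.464982
Sum = 0.8498

0.8498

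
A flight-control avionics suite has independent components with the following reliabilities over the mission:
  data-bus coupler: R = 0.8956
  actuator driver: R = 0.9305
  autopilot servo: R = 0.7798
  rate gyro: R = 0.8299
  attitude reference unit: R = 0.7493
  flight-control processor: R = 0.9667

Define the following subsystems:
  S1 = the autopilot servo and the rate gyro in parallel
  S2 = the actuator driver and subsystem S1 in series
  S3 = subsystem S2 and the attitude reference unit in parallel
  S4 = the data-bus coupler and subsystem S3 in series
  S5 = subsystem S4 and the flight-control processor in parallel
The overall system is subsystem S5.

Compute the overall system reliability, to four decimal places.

Parallel (autopilot servo and rate gyro): 1 − (1 − 0.779800)(1 − 0.829900) = 0.962544
Series (actuator driver and [0.962544]): 0.930500 × 0.962544 = 0.895647
Parallel ([0.895647] and attitude reference unit): 1 − (1 − 0.895647)(1 − 0.749300) = 0.973839
Series (data-bus coupler and [0.973839]): 0.895600 × 0.973839 = 0.872170
Parallel ([0.872170] and flight-control processor): 1 − (1 − 0.872170)(1 − 0.966700) = 0.9957

0.9957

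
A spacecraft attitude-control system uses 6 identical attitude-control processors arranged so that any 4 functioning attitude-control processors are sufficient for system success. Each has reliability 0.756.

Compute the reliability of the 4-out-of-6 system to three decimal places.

0.840

R = Σ_{i=4}^{6} C(6,i) p^i (1−p)^{6−i} with p = 0.756
C(6,4)·0.756^4·0.244^2 = 0.29171
C(6,5)·0.756^5·0.244^1 = 0.36153
C(6,6)·0.756^6·0.244^0 = 0.18669
Sum = 0.840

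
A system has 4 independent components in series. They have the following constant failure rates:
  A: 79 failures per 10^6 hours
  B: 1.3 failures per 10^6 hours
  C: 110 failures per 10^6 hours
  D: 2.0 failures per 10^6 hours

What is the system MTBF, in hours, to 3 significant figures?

Series of exponential components: λ_sys = Σ λ_i
λ_sys = 0.000079 + 0.0000013 + 0.00011 + 0.0000020 = 1.9230e-04 /h
MTBF = 1 / λ_sys = 5200 h

5200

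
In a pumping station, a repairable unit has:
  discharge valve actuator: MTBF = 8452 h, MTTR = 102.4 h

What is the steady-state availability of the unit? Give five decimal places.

0.98803

A(discharge valve actuator) = MTBF/(MTBF+MTTR) = 8452/(8452+102.4) = 0.98803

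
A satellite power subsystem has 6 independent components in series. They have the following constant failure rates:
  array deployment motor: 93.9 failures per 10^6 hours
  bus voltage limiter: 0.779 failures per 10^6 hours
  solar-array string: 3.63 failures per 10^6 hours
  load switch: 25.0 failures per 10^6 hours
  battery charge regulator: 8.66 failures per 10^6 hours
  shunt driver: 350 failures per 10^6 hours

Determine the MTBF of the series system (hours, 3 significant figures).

2070

Series of exponential components: λ_sys = Σ λ_i
λ_sys = 0.0000939 + 0.000000779 + 0.00000363 + 0.0000250 + 0.00000866 + 0.000350 = 4.8197e-04 /h
MTBF = 1 / λ_sys = 2070 h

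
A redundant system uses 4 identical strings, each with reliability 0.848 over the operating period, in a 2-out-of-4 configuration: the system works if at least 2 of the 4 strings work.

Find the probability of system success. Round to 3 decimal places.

0.988

R = Σ_{i=2}^{4} C(4,i) p^i (1−p)^{4−i} with p = 0.848
C(4,2)·0.848^2·0.152^2 = 0.09969
C(4,3)·0.848^3·0.152^1 = 0.37076
C(4,4)·0.848^4·0.152^0 = 0.51711
Sum = 0.988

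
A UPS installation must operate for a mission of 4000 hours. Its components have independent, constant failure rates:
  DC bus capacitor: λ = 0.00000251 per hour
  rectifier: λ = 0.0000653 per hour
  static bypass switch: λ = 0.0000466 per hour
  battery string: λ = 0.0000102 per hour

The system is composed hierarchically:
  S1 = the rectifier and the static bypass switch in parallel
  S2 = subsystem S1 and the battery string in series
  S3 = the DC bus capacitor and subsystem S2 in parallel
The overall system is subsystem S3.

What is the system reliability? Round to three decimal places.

R(DC bus capacitor) = exp(−0.00000251 × 4000) = 0.99001
R(rectifier) = exp(−0.0000653 × 4000) = 0.77013
R(static bypass switch) = exp(−0.0000466 × 4000) = 0.82994
R(battery string) = exp(−0.0000102 × 4000) = 0.96002
Parallel (rectifier and static bypass switch): 1 − (1 − 0.77013)(1 − 0.82994) = 0.96091
Series ([0.96091] and battery string): 0.96091 × 0.96002 = 0.92249
Parallel (DC bus capacitor and [0.92249]): 1 − (1 − 0.99001)(1 − 0.92249) = 0.999

0.999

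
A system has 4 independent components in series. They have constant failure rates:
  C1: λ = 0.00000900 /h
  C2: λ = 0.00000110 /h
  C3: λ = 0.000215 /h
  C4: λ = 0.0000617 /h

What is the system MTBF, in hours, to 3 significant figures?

Series of exponential components: λ_sys = Σ λ_i
λ_sys = 0.00000900 + 0.00000110 + 0.000215 + 0.0000617 = 2.8680e-04 /h
MTBF = 1 / λ_sys = 3490 h

3490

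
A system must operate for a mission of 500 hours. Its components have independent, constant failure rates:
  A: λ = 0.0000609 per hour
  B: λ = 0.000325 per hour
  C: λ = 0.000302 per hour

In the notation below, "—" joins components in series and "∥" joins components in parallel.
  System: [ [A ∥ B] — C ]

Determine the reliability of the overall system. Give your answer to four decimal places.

R(A) = exp(−0.0000609 × 500) = 0.970009
R(B) = exp(−0.000325 × 500) = 0.850016
R(C) = exp(−0.000302 × 500) = 0.859848
Parallel (A and B): 1 − (1 − 0.970009)(1 − 0.850016) = 0.995502
Series ([0.995502] and C): 0.995502 × 0.859848 = 0.8560

0.8560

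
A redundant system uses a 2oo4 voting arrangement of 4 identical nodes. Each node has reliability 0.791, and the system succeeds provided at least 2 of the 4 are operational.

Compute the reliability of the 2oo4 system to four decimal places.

0.9692

R = Σ_{i=2}^{4} C(4,i) p^i (1−p)^{4−i} with p = 0.791
C(4,2)·0.791^2·0.209^2 = 0.163982
C(4,3)·0.791^3·0.209^1 = 0.413748
C(4,4)·0.791^4·0.209^0 = 0.391477
Sum = 0.9692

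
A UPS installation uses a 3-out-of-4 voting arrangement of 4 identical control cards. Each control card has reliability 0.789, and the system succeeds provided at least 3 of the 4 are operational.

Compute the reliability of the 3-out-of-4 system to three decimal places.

0.802

R = Σ_{i=3}^{4} C(4,i) p^i (1−p)^{4−i} with p = 0.789
C(4,3)·0.789^3·0.211^1 = 0.41455
C(4,4)·0.789^4·0.211^0 = 0.38753
Sum = 0.802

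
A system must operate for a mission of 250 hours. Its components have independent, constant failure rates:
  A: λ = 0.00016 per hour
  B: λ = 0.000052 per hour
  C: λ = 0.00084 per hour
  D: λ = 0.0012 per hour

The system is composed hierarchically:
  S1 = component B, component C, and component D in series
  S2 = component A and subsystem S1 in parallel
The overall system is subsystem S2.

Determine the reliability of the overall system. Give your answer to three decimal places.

0.984

R(A) = exp(−0.00016 × 250) = 0.96079
R(B) = exp(−0.000052 × 250) = 0.98708
R(C) = exp(−0.00084 × 250) = 0.81058
R(D) = exp(−0.0012 × 250) = 0.74082
Series (B, C, and D): 0.98708 × 0.81058 × 0.74082 = 0.59274
Parallel (A and [0.59274]): 1 − (1 − 0.96079)(1 − 0.59274) = 0.984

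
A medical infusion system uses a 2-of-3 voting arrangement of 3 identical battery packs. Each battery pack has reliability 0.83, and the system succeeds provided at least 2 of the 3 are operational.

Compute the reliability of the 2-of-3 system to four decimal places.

R = Σ_{i=2}^{3} C(3,i) p^i (1−p)^{3−i} with p = 0.83
C(3,2)·0.83^2·0.17^1 = 0.351339
C(3,3)·0.83^3·0.17^0 = 0.571787
Sum = 0.9231

0.9231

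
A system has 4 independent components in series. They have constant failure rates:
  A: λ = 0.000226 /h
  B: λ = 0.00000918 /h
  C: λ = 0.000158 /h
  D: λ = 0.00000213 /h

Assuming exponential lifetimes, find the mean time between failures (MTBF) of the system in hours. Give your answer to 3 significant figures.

2530

Series of exponential components: λ_sys = Σ λ_i
λ_sys = 0.000226 + 0.00000918 + 0.000158 + 0.00000213 = 3.9531e-04 /h
MTBF = 1 / λ_sys = 2530 h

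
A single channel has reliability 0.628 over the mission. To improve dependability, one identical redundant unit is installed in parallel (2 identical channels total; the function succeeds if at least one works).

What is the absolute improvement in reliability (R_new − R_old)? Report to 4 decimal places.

R_before = 0.628
R_after = 1 − (1 − 0.628)^2 = 0.8616
ΔR = 0.8616 − 0.628 = 0.2336

0.2336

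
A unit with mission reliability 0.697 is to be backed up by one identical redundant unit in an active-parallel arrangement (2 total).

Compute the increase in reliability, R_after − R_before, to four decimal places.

R_before = 0.697
R_after = 1 − (1 − 0.697)^2 = 0.9082
ΔR = 0.9082 − 0.697 = 0.2112

0.2112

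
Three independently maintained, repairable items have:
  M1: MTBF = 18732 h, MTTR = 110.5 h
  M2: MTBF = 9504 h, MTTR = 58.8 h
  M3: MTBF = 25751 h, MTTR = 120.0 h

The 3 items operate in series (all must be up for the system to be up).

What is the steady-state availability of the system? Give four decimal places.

0.9834

A(M1) = MTBF/(MTBF+MTTR) = 18732/(18732+110.5) = 0.994136
A(M2) = MTBF/(MTBF+MTTR) = 9504/(9504+58.8) = 0.993851
A(M3) = MTBF/(MTBF+MTTR) = 25751/(25751+120.0) = 0.995362
Series availability: 0.994136 × 0.993851 × 0.995362 = 0.9834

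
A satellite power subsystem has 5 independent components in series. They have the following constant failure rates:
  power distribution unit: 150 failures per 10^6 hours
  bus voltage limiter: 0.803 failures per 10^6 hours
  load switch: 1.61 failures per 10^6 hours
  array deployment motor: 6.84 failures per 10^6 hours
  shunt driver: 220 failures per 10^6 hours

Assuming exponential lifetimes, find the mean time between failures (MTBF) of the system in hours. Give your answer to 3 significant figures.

2640

Series of exponential components: λ_sys = Σ λ_i
λ_sys = 0.000150 + 0.000000803 + 0.00000161 + 0.00000684 + 0.000220 = 3.7925e-04 /h
MTBF = 1 / λ_sys = 2640 h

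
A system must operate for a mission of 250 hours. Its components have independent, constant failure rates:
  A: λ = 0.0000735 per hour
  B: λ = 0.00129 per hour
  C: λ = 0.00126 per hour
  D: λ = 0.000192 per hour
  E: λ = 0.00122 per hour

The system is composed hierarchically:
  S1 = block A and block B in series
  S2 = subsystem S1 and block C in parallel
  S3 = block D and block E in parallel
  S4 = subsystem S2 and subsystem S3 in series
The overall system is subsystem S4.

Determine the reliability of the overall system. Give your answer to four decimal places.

0.9106

R(A) = exp(−0.0000735 × 250) = 0.981793
R(B) = exp(−0.00129 × 250) = 0.724336
R(C) = exp(−0.00126 × 250) = 0.729789
R(D) = exp(−0.000192 × 250) = 0.953134
R(E) = exp(−0.00122 × 250) = 0.737123
Series (A and B): 0.981793 × 0.724336 = 0.711148
Parallel ([0.711148] and C): 1 − (1 − 0.711148)(1 − 0.729789) = 0.921949
Parallel (D and E): 1 − (1 − 0.953134)(1 − 0.737123) = 0.987680
Series ([0.921949] and [0.987680]): 0.921949 × 0.987680 = 0.9106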